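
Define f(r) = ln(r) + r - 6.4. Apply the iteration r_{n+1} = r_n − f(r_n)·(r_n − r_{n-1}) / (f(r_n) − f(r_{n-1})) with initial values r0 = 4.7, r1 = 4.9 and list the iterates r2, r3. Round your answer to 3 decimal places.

4.826, 4.826

f(4.7) = -0.15244, f(4.9) = 0.08924
r2 = 4.90000 − 0.08924·(4.90000 − 4.70000) / (0.08924 − (-0.15244)) = 4.90000 − (0.01785)/(0.24167) = 4.82615
f(4.82615) = 0.00020
r3 = 4.82615 − 0.00020·(4.82615 − 4.90000) / (0.00020 − 0.08924) = 4.82615 − (-0.00001)/(-0.08903) = 4.82598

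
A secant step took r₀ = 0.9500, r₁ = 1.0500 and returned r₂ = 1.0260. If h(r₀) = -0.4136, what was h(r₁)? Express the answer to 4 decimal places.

The secant line through (0.9500, -0.4136) and (1.0500, h(r₁)) crosses zero at r₂ = 1.0260.
So (0.9500, -0.4136), (1.0500, h(r₁)), (1.0260, 0) are collinear:
h(r₁) = -0.4136 · (1.0500 − 1.0260) / (0.9500 − 1.0260) = -0.4136 · (0.024000)/(-0.076000) = 0.130611

0.1306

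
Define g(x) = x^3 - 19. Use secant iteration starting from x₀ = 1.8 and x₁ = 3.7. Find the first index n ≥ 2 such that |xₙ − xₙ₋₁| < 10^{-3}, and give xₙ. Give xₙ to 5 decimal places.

n = 6, xₙ = 2.66840

g(1.8) = -13.1680000, g(3.7) = 31.6530000
x₂ = 3.7000000 − 31.6530000·(1.9000000)/(44.8210000) = 2.3582026;  |Δ| = 1.3417974
g(2.3582026) = -5.8857531
x₃ = 2.3582026 − (-5.8857531)·(-1.3417974)/(-37.5387531) = 2.5685849;  |Δ| = 0.2103823
g(2.5685849) = -2.0534314
x₄ = 2.5685849 − (-2.0534314)·(0.2103823)/(3.8323216) = 2.6813117;  |Δ| = 0.1127269
g(2.6813117) = 0.2771104
x₅ = 2.6813117 − 0.2771104·(0.1127269)/(2.3305418) = 2.6679081;  |Δ| = 0.0134037
g(2.6679081) = -0.0105409
x₆ = 2.6679081 − (-0.0105409)·(-0.0134037)/(-0.2876513) = 2.6683993;  |Δ| = 0.0004912
|x₆ − x₅| = 0.0004912 < 10^{-3}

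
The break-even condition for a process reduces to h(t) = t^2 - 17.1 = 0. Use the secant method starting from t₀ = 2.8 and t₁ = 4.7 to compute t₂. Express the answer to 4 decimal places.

4.0347

h(2.8) = -9.260000, h(4.7) = 4.990000
t₂ = 4.700000 − 4.990000·(4.700000 − 2.800000) / (4.990000 − (-9.260000)) = 4.700000 − (9.481000)/(14.250000) = 4.034667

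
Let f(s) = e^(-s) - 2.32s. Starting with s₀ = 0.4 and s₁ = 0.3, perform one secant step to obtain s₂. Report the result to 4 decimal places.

0.3148

f(0.4) = -0.257680, f(0.3) = 0.044818
s₂ = 0.300000 − 0.044818·(0.300000 − 0.400000) / (0.044818 − (-0.257680)) = 0.300000 − (-0.004482)/(0.302498) = 0.314816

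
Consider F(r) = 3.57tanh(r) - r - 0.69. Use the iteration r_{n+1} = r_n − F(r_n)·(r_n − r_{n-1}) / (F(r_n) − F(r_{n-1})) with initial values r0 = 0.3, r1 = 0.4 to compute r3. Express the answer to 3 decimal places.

F(0.3) = 0.04999, F(0.4) = 0.26642
r2 = 0.40000 − 0.26642·(0.40000 − 0.30000) / (0.26642 − 0.04999) = 0.40000 − (0.02664)/(0.21643) = 0.27690
F(0.27690) = -0.00287
r3 = 0.27690 − (-0.00287)·(0.27690 − 0.40000) / (-0.00287 − 0.26642) = 0.27690 − (0.00035)/(-0.26929) = 0.27822

0.278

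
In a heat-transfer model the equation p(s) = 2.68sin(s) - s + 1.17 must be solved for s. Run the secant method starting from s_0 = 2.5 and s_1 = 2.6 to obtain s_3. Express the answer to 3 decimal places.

2.585

p(2.5) = 0.27391, p(2.6) = -0.04846
s_2 = 2.60000 − (-0.04846)·(2.60000 − 2.50000) / (-0.04846 − 0.27391) = 2.60000 − (-0.00485)/(-0.32236) = 2.58497
p(2.58497) = 0.00094
s_3 = 2.58497 − 0.00094·(2.58497 − 2.60000) / (0.00094 − (-0.04846)) = 2.58497 − (-0.00001)/(0.04939) = 2.58525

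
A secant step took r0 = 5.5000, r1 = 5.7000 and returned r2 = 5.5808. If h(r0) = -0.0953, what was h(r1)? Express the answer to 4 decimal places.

The secant line through (5.5000, -0.0953) and (5.7000, h(r1)) crosses zero at r2 = 5.5808.
So (5.5000, -0.0953), (5.7000, h(r1)), (5.5808, 0) are collinear:
h(r1) = -0.0953 · (5.7000 − 5.5808) / (5.5000 − 5.5808) = -0.0953 · (0.119200)/(-0.080800) = 0.140591

0.1406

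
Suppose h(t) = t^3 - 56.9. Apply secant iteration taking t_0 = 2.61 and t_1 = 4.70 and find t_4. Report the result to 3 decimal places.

h(2.61) = -39.12042, h(4.70) = 46.92300
t_2 = 4.70000 − 46.92300·(4.70000 − 2.61000) / (46.92300 − (-39.12042)) = 4.70000 − (98.06907)/(86.04342) = 3.56024
h(3.56024) = -11.77296
t_3 = 3.56024 − (-11.77296)·(3.56024 − 4.70000) / (-11.77296 − 46.92300) = 3.56024 − (13.41838)/(-58.69596) = 3.78885
h(3.78885) = -2.50979
t_4 = 3.78885 − (-2.50979)·(3.78885 − 3.56024) / (-2.50979 − (-11.77296)) = 3.78885 − (-0.57376)/(9.26316) = 3.85079

3.851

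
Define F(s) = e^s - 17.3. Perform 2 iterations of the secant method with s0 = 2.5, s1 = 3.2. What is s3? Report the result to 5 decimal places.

2.84064

F(2.5) = -5.1175060, F(3.2) = 7.2325302
s2 = 3.2000000 − 7.2325302·(3.2000000 − 2.5000000) / (7.2325302 − (-5.1175060)) = 3.2000000 − (5.0627711)/(12.3500362) = 2.7900602
F(2.7900602) = -1.0179997
s3 = 2.7900602 − (-1.0179997)·(2.7900602 − 3.2000000) / (-1.0179997 − 7.2325302) = 2.7900602 − (0.4173186)/(-8.2505299) = 2.8406410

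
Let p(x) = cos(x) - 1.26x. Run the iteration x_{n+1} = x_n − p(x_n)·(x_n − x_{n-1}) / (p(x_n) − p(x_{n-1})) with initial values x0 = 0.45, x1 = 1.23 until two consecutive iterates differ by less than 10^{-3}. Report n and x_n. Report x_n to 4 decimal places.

n = 5, x_n = 0.6377

p(0.45) = 0.333447, p(1.23) = -1.215562
x2 = 1.230000 − (-1.215562)·(0.780000)/(-1.549009) = 0.617906;  |Δ| = 0.612094
p(0.617906) = 0.036531
x3 = 0.617906 − 0.036531·(-0.612094)/(1.252093) = 0.635765;  |Δ| = 0.017858
p(0.635765) = 0.003554
x4 = 0.635765 − 0.003554·(0.017858)/(-0.032977) = 0.637690;  |Δ| = 0.001925
p(0.637690) = -0.000015
x5 = 0.637690 − (-0.000015)·(0.001925)/(-0.003569) = 0.637681;  |Δ| = 0.000008
|x5 − x4| = 0.000008 < 10^{-3}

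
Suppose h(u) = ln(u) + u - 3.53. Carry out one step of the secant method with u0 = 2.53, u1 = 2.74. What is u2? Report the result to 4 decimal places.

h(2.53) = -0.071781, h(2.74) = 0.217958
u2 = 2.740000 − 0.217958·(2.740000 − 2.530000) / (0.217958 − (-0.071781)) = 2.740000 − (0.045771)/(0.289739) = 2.582026

2.5820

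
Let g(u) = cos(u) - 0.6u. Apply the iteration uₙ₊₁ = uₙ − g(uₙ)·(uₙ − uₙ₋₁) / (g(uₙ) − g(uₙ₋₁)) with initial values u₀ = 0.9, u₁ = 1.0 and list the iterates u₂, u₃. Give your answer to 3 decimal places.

g(0.9) = 0.08161, g(1.0) = -0.05970
u₂ = 1.00000 − (-0.05970)·(1.00000 − 0.90000) / (-0.05970 − 0.08161) = 1.00000 − (-0.00597)/(-0.14131) = 0.95775
g(0.95775) = 0.00071
u₃ = 0.95775 − 0.00071·(0.95775 − 1.00000) / (0.00071 − (-0.05970)) = 0.95775 − (-0.00003)/(0.06040) = 0.95825

0.958, 0.958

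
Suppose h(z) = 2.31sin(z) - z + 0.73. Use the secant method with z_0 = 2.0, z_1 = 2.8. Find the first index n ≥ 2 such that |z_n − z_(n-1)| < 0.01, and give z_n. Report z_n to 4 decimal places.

h(2.0) = 0.830477, h(2.8) = -1.296177
z_2 = 2.800000 − (-1.296177)·(0.800000)/(-2.126654) = 2.312407;  |Δ| = 0.487593
h(2.312407) = 0.120944
z_3 = 2.312407 − 0.120944·(-0.487593)/(1.417122) = 2.354021;  |Δ| = 0.041614
h(2.354021) = 0.012943
z_4 = 2.354021 − 0.012943·(0.041614)/(-0.108002) = 2.359008;  |Δ| = 0.004987
|z_4 − z_3| = 0.004987 < 0.01

n = 4, z_n = 2.3590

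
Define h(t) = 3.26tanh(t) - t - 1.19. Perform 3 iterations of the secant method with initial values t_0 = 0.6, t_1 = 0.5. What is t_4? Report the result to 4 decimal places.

h(0.6) = -0.039218, h(0.5) = -0.183498
t_2 = 0.500000 − (-0.183498)·(0.500000 − 0.600000) / (-0.183498 − (-0.039218)) = 0.500000 − (0.018350)/(-0.144280) = 0.627182
h(0.627182) = -0.004267
t_3 = 0.627182 − (-0.004267)·(0.627182 − 0.500000) / (-0.004267 − (-0.183498)) = 0.627182 − (-0.000543)/(0.179231) = 0.630210
h(0.630210) = -0.000488
t_4 = 0.630210 − (-0.000488)·(0.630210 − 0.627182) / (-0.000488 − (-0.004267)) = 0.630210 − (-0.000001)/(0.003779) = 0.630601

0.6306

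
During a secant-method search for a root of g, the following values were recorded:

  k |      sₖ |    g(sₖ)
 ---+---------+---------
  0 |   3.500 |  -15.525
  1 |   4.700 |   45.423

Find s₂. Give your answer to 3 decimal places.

s₂ = 4.700 − 45.423·(4.700 − 3.500) / (45.423 − (-15.525))
   = 4.700 − (54.50760)/(60.94800) = 3.80567

3.806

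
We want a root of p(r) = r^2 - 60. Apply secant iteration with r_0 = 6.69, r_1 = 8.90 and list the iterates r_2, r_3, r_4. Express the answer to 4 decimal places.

p(6.69) = -15.243900, p(8.90) = 19.210000
r_2 = 8.900000 − 19.210000·(8.900000 − 6.690000) / (19.210000 − (-15.243900)) = 8.900000 − (42.454100)/(34.453900) = 7.667800
p(7.667800) = -1.204845
r_3 = 7.667800 − (-1.204845)·(7.667800 − 8.900000) / (-1.204845 − 19.210000) = 7.667800 − (1.484610)/(-20.414845) = 7.740522
p(7.740522) = -0.084320
r_4 = 7.740522 − (-0.084320)·(7.740522 − 7.667800) / (-0.084320 − (-1.204845)) = 7.740522 − (-0.006132)/(1.120525) = 7.745994

7.6678, 7.7405, 7.7460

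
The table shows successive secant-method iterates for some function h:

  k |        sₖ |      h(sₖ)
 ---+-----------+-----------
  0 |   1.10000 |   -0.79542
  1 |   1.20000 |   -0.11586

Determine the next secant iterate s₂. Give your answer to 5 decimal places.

1.21705

s₂ = 1.20000 − (-0.11586)·(1.20000 − 1.10000) / (-0.11586 − (-0.79542))
   = 1.20000 − (-0.0115860)/(0.6795600) = 1.2170493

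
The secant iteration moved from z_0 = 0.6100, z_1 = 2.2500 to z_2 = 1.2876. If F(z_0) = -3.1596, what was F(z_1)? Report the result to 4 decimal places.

4.4876

The secant line through (0.6100, -3.1596) and (2.2500, F(z_1)) crosses zero at z_2 = 1.2876.
So (0.6100, -3.1596), (2.2500, F(z_1)), (1.2876, 0) are collinear:
F(z_1) = -3.1596 · (2.2500 − 1.2876) / (0.6100 − 1.2876) = -3.1596 · (0.962400)/(-0.677600) = 4.487602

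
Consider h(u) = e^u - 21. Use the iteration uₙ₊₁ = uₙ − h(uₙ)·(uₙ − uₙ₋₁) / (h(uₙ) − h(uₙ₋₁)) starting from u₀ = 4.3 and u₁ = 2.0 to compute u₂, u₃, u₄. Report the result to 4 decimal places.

2.4721, 3.4413, 2.9298

h(4.3) = 52.699794, h(2.0) = -13.610944
u₂ = 2.000000 − (-13.610944)·(2.000000 − 4.300000) / (-13.610944 − 52.699794) = 2.000000 − (31.305171)/(-66.310738) = 2.472098
h(2.472098) = -9.152723
u₃ = 2.472098 − (-9.152723)·(2.472098 − 2.000000) / (-9.152723 − (-13.610944)) = 2.472098 − (-4.320983)/(4.458221) = 3.441315
h(3.441315) = 10.227992
u₄ = 3.441315 − 10.227992·(3.441315 − 2.472098) / (10.227992 − (-9.152723)) = 3.441315 − (9.913141)/(19.380715) = 2.929820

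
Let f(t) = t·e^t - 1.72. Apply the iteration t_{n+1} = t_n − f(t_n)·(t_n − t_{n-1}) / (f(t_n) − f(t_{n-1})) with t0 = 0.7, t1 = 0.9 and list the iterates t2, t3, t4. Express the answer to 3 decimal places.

f(0.7) = -0.31037, f(0.9) = 0.49364
t2 = 0.90000 − 0.49364·(0.90000 − 0.70000) / (0.49364 − (-0.31037)) = 0.90000 − (0.09873)/(0.80402) = 0.77721
f(0.77721) = -0.02928
t3 = 0.77721 − (-0.02928)·(0.77721 − 0.90000) / (-0.02928 − 0.49364) = 0.77721 − (0.00360)/(-0.52292) = 0.78408
f(0.78408) = -0.00255
t4 = 0.78408 − (-0.00255)·(0.78408 − 0.77721) / (-0.00255 − (-0.02928)) = 0.78408 − (-0.00002)/(0.02672) = 0.78474

0.777, 0.784, 0.785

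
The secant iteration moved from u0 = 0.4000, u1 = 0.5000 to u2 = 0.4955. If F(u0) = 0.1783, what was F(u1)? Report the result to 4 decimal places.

-0.0084

The secant line through (0.4000, 0.1783) and (0.5000, F(u1)) crosses zero at u2 = 0.4955.
So (0.4000, 0.1783), (0.5000, F(u1)), (0.4955, 0) are collinear:
F(u1) = 0.1783 · (0.5000 − 0.4955) / (0.4000 − 0.4955) = 0.1783 · (0.004500)/(-0.095500) = -0.008402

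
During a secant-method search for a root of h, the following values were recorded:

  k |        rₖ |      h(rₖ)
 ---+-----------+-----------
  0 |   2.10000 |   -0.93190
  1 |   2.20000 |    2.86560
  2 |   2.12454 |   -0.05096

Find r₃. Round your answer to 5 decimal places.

2.12586

r₃ = 2.12454 − (-0.05096)·(2.12454 − 2.20000) / (-0.05096 − 2.86560)
   = 2.12454 − (0.0038454)/(-2.9165600) = 2.1258585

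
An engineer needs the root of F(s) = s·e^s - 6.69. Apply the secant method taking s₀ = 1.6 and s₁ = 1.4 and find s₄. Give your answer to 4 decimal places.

F(1.6) = 1.234852, F(1.4) = -1.012720
s₂ = 1.400000 − (-1.012720)·(1.400000 − 1.600000) / (-1.012720 − 1.234852) = 1.400000 − (0.202544)/(-2.247572) = 1.490117
F(1.490117) = -0.077437
s₃ = 1.490117 − (-0.077437)·(1.490117 − 1.400000) / (-0.077437 − (-1.012720)) = 1.490117 − (-0.006978)/(0.935283) = 1.497578
F(1.497578) = 0.005444
s₄ = 1.497578 − 0.005444·(1.497578 − 1.490117) / (0.005444 − (-0.077437)) = 1.497578 − (0.000041)/(0.082881) = 1.497088

1.4971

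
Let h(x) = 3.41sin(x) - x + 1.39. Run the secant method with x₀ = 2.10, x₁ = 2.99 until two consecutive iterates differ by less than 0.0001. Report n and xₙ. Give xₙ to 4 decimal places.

h(2.10) = 2.233544, h(2.99) = -1.085047
x₂ = 2.990000 − (-1.085047)·(0.890000)/(-3.318591) = 2.699006;  |Δ| = 0.290994
h(2.699006) = 0.151425
x₃ = 2.699006 − 0.151425·(-0.290994)/(1.236472) = 2.734642;  |Δ| = 0.035637
h(2.734642) = 0.005072
x₄ = 2.734642 − 0.005072·(0.035637)/(-0.146353) = 2.735877;  |Δ| = 0.001235
h(2.735877) = -0.000032
x₅ = 2.735877 − (-0.000032)·(0.001235)/(-0.005103) = 2.735870;  |Δ| = 0.000008
|x₅ − x₄| = 0.000008 < 0.0001

n = 5, xₙ = 2.7359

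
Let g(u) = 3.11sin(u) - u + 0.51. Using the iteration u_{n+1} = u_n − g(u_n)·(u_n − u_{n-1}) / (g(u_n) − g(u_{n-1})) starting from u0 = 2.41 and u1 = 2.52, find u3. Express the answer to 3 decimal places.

2.463

g(2.41) = 0.17765, g(2.52) = -0.19895
u2 = 2.52000 − (-0.19895)·(2.52000 − 2.41000) / (-0.19895 − 0.17765) = 2.52000 − (-0.02188)/(-0.37660) = 2.46189
g(2.46189) = 0.00294
u3 = 2.46189 − 0.00294·(2.46189 − 2.52000) / (0.00294 − (-0.19895)) = 2.46189 − (-0.00017)/(0.20189) = 2.46274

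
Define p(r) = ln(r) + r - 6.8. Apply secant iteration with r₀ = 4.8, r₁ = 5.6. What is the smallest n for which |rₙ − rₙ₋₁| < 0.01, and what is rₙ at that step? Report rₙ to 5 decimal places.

n = 3, rₙ = 5.15920

p(4.8) = -0.4313841, p(5.6) = 0.5227666
r₂ = 5.6000000 − 0.5227666·(0.8000000)/(0.9541507) = 5.1616905;  |Δ| = 0.4383095
p(5.1616905) = 0.0029547
r₃ = 5.1616905 − 0.0029547·(-0.4383095)/(-0.5198119) = 5.1591991;  |Δ| = 0.0024914
|r₃ − r₂| = 0.0024914 < 0.01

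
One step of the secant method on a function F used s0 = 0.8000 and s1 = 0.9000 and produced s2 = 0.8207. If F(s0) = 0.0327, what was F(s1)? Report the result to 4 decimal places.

-0.1253

The secant line through (0.8000, 0.0327) and (0.9000, F(s1)) crosses zero at s2 = 0.8207.
So (0.8000, 0.0327), (0.9000, F(s1)), (0.8207, 0) are collinear:
F(s1) = 0.0327 · (0.9000 − 0.8207) / (0.8000 − 0.8207) = 0.0327 · (0.079300)/(-0.020700) = -0.125271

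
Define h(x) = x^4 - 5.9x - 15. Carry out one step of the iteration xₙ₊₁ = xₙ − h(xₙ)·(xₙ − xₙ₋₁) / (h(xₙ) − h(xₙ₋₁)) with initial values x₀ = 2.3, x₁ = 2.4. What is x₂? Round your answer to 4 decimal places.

h(2.3) = -0.585900, h(2.4) = 4.017600
x₂ = 2.400000 − 4.017600·(2.400000 − 2.300000) / (4.017600 − (-0.585900)) = 2.400000 − (0.401760)/(4.603500) = 2.312727

2.3127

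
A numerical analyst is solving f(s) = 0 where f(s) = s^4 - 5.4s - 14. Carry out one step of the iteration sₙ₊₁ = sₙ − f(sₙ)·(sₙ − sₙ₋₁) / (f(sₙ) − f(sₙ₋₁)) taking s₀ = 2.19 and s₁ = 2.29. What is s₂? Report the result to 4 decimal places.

f(2.19) = -2.823425, f(2.29) = 1.134585
s₂ = 2.290000 − 1.134585·(2.290000 − 2.190000) / (1.134585 − (-2.823425)) = 2.290000 − (0.113458)/(3.958010) = 2.261334

2.2613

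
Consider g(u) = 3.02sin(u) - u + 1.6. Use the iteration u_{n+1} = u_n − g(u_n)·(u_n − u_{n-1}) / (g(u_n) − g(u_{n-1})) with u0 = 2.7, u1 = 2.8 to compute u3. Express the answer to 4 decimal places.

2.7507

g(2.7) = 0.190687, g(2.8) = -0.188336
u2 = 2.800000 − (-0.188336)·(2.800000 − 2.700000) / (-0.188336 − 0.190687) = 2.800000 − (-0.018834)/(-0.379023) = 2.750310
g(2.750310) = 0.001440
u3 = 2.750310 − 0.001440·(2.750310 − 2.800000) / (0.001440 − (-0.188336)) = 2.750310 − (-0.000072)/(0.189776) = 2.750687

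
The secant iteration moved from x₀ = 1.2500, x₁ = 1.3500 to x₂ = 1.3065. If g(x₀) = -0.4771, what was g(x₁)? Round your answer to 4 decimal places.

0.3673

The secant line through (1.2500, -0.4771) and (1.3500, g(x₁)) crosses zero at x₂ = 1.3065.
So (1.2500, -0.4771), (1.3500, g(x₁)), (1.3065, 0) are collinear:
g(x₁) = -0.4771 · (1.3500 − 1.3065) / (1.2500 − 1.3065) = -0.4771 · (0.043500)/(-0.056500) = 0.367325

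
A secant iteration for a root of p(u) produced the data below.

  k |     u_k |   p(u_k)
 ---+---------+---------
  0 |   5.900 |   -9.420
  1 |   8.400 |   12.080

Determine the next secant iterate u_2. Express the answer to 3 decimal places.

6.995

u_2 = 8.400 − 12.080·(8.400 − 5.900) / (12.080 − (-9.420))
   = 8.400 − (30.20000)/(21.50000) = 6.99535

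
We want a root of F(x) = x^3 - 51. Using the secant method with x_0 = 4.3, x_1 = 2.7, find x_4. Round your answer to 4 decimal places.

3.7057

F(4.3) = 28.507000, F(2.7) = -31.317000
x_2 = 2.700000 − (-31.317000)·(2.700000 − 4.300000) / (-31.317000 − 28.507000) = 2.700000 − (50.107200)/(-59.824000) = 3.537577
F(3.537577) = -6.729170
x_3 = 3.537577 − (-6.729170)·(3.537577 − 2.700000) / (-6.729170 − (-31.317000)) = 3.537577 − (-5.636197)/(24.587830) = 3.766804
F(3.766804) = 2.446475
x_4 = 3.766804 − 2.446475·(3.766804 − 3.537577) / (2.446475 − (-6.729170)) = 3.766804 − (0.560798)/(9.175645) = 3.705686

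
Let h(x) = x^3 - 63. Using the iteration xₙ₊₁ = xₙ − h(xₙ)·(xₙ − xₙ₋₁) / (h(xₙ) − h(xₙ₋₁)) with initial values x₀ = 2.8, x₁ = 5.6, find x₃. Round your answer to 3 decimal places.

3.835

h(2.8) = -41.04800, h(5.6) = 112.61600
x₂ = 5.60000 − 112.61600·(5.60000 − 2.80000) / (112.61600 − (-41.04800)) = 5.60000 − (315.32480)/(153.66400) = 3.54796
h(3.54796) = -18.33824
x₃ = 3.54796 − (-18.33824)·(3.54796 − 5.60000) / (-18.33824 − 112.61600) = 3.54796 − (37.63081)/(-130.95424) = 3.83532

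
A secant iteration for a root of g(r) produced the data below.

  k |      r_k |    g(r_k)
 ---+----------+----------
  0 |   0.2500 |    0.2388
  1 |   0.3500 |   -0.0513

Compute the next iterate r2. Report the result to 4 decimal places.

r2 = 0.3500 − (-0.0513)·(0.3500 − 0.2500) / (-0.0513 − 0.2388)
   = 0.3500 − (-0.005130)/(-0.290100) = 0.332316

0.3323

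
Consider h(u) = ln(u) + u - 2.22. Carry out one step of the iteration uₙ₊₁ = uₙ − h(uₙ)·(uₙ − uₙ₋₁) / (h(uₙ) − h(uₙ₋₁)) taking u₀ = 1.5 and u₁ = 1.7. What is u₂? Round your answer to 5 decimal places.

h(1.5) = -0.3145349, h(1.7) = 0.0106283
u₂ = 1.7000000 − 0.0106283·(1.7000000 − 1.5000000) / (0.0106283 − (-0.3145349)) = 1.7000000 − (0.0021257)/(0.3251631) = 1.6934628

1.69346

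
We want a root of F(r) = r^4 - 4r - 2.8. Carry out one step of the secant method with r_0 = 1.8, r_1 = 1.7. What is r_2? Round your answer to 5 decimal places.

F(1.8) = 0.4976000, F(1.7) = -1.2479000
r_2 = 1.7000000 − (-1.2479000)·(1.7000000 − 1.8000000) / (-1.2479000 − 0.4976000) = 1.7000000 − (0.1247900)/(-1.7455000) = 1.7714924

1.77149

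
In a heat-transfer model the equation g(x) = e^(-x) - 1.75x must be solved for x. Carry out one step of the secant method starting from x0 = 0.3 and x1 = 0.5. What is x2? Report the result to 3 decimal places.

0.389

g(0.3) = 0.21582, g(0.5) = -0.26847
x2 = 0.50000 − (-0.26847)·(0.50000 − 0.30000) / (-0.26847 − 0.21582) = 0.50000 − (-0.05369)/(-0.48429) = 0.38913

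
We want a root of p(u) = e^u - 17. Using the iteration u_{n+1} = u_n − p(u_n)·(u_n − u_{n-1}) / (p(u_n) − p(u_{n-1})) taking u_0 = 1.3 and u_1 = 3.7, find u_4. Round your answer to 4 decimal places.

2.9362

p(1.3) = -13.330703, p(3.7) = 23.447304
u_2 = 3.700000 − 23.447304·(3.700000 − 1.300000) / (23.447304 − (-13.330703)) = 3.700000 − (56.273530)/(36.778008) = 2.169914
p(2.169914) = -8.242473
u_3 = 2.169914 − (-8.242473)·(2.169914 − 3.700000) / (-8.242473 − 23.447304) = 2.169914 − (12.611696)/(-31.689777) = 2.567887
p(2.567887) = -3.961752
u_4 = 2.567887 − (-3.961752)·(2.567887 − 2.169914) / (-3.961752 − (-8.242473)) = 2.567887 − (-1.576673)/(4.280721) = 2.936207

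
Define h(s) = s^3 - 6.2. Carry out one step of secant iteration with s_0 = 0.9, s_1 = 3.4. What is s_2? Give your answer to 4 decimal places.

1.2546

h(0.9) = -5.471000, h(3.4) = 33.104000
s_2 = 3.400000 − 33.104000·(3.400000 − 0.900000) / (33.104000 − (-5.471000)) = 3.400000 − (82.760000)/(38.575000) = 1.254569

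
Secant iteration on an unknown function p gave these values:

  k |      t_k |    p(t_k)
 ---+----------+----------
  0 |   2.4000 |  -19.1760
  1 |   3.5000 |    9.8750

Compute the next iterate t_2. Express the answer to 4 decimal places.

t_2 = 3.5000 − 9.8750·(3.5000 − 2.4000) / (9.8750 − (-19.1760))
   = 3.5000 − (10.862500)/(29.051000) = 3.126089

3.1261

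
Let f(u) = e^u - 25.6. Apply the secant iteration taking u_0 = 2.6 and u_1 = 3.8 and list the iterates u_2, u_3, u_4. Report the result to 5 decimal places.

f(2.6) = -12.1362620, f(3.8) = 19.1011845
u_2 = 3.8000000 − 19.1011845·(3.8000000 − 2.6000000) / (19.1011845 − (-12.1362620)) = 3.8000000 − (22.9214214)/(31.2374465) = 3.0662197
f(3.0662197) = -4.1393775
u_3 = 3.0662197 − (-4.1393775)·(3.0662197 − 3.8000000) / (-4.1393775 − 19.1011845) = 3.0662197 − (3.0373934)/(-23.2405620) = 3.1969134
f(3.1969134) = -1.1430757
u_4 = 3.1969134 − (-1.1430757)·(3.1969134 − 3.0662197) / (-1.1430757 − (-4.1393775)) = 3.1969134 − (-0.1493927)/(2.9963017) = 3.2467724

3.06622, 3.19691, 3.24677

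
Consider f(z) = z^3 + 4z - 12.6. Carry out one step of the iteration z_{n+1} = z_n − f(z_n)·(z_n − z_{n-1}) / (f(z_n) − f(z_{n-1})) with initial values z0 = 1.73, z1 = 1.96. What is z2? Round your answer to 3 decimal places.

1.765

f(1.73) = -0.50228, f(1.96) = 2.76954
z2 = 1.96000 − 2.76954·(1.96000 − 1.73000) / (2.76954 − (-0.50228)) = 1.96000 − (0.63699)/(3.27182) = 1.76531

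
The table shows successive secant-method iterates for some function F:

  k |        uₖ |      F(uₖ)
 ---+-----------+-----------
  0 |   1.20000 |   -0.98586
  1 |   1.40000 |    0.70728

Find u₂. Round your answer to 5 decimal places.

u₂ = 1.40000 − 0.70728·(1.40000 − 1.20000) / (0.70728 − (-0.98586))
   = 1.40000 − (0.1414560)/(1.6931400) = 1.3164535

1.31645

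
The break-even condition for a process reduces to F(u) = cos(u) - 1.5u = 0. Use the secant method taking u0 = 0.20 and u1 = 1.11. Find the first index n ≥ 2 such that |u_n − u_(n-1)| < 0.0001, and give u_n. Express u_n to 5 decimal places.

F(0.20) = 0.6800666, F(1.11) = -1.2203385
u2 = 1.1100000 − (-1.2203385)·(0.9100000)/(-1.9004051) = 0.5256467;  |Δ| = 0.5843533
F(0.5256467) = 0.0765296
u3 = 0.5256467 − 0.0765296·(-0.5843533)/(1.2968681) = 0.5601300;  |Δ| = 0.0344833
F(0.5601300) = 0.0069910
u4 = 0.5601300 − 0.0069910·(0.0344833)/(-0.0695386) = 0.5635968;  |Δ| = 0.0034668
F(0.5635968) = -0.0000561
u5 = 0.5635968 − (-0.0000561)·(0.0034668)/(-0.0070471) = 0.5635692;  |Δ| = 0.0000276
|u5 − u4| = 0.0000276 < 0.0001

n = 5, u_n = 0.56357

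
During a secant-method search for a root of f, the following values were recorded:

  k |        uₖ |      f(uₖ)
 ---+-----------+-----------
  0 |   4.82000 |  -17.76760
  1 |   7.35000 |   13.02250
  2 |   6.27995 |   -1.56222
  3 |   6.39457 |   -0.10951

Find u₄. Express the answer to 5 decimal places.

u₄ = 6.39457 − (-0.10951)·(6.39457 − 6.27995) / (-0.10951 − (-1.56222))
   = 6.39457 − (-0.0125520)/(1.4527100) = 6.4032104

6.40321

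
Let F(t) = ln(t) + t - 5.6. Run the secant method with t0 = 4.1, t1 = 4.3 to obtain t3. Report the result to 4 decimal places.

F(4.1) = -0.089013, F(4.3) = 0.158615
t2 = 4.300000 − 0.158615·(4.300000 − 4.100000) / (0.158615 − (-0.089013)) = 4.300000 − (0.031723)/(0.247628) = 4.171893
F(4.171893) = 0.000262
t3 = 4.171893 − 0.000262·(4.171893 − 4.300000) / (0.000262 − 0.158615) = 4.171893 − (-0.000034)/(-0.158353) = 4.171680

4.1717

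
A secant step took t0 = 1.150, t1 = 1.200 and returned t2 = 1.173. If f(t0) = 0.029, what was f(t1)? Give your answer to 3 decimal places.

-0.034

The secant line through (1.150, 0.029) and (1.200, f(t1)) crosses zero at t2 = 1.173.
So (1.150, 0.029), (1.200, f(t1)), (1.173, 0) are collinear:
f(t1) = 0.029 · (1.200 − 1.173) / (1.150 − 1.173) = 0.029 · (0.02700)/(-0.02300) = -0.03404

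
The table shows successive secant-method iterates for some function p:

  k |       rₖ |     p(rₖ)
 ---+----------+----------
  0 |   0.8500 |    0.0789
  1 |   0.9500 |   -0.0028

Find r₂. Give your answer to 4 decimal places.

r₂ = 0.9500 − (-0.0028)·(0.9500 − 0.8500) / (-0.0028 − 0.0789)
   = 0.9500 − (-0.000280)/(-0.081700) = 0.946573

0.9466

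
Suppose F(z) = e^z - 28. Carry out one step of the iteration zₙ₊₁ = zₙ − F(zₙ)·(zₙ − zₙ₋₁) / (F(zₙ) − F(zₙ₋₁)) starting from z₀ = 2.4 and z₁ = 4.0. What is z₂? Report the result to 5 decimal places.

F(2.4) = -16.9768236, F(4.0) = 26.5981500
z₂ = 4.0000000 − 26.5981500·(4.0000000 − 2.4000000) / (26.5981500 − (-16.9768236)) = 4.0000000 − (42.5570401)/(43.5749737) = 3.0233605

3.02336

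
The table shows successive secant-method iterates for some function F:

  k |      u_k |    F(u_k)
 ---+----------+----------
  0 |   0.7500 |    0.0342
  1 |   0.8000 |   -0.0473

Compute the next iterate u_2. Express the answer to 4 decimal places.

u_2 = 0.8000 − (-0.0473)·(0.8000 − 0.7500) / (-0.0473 − 0.0342)
   = 0.8000 − (-0.002365)/(-0.081500) = 0.770982

0.7710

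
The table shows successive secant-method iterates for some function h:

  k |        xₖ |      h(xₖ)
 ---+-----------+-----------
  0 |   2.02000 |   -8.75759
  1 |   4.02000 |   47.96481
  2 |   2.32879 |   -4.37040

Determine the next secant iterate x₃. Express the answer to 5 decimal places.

2.47002

x₃ = 2.32879 − (-4.37040)·(2.32879 − 4.02000) / (-4.37040 − 47.96481)
   = 2.32879 − (7.3912642)/(-52.3352100) = 2.4700193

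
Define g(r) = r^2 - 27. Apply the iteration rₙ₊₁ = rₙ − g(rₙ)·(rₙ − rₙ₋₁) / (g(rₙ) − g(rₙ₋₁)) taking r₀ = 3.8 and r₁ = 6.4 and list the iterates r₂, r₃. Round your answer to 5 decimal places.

g(3.8) = -12.5600000, g(6.4) = 13.9600000
r₂ = 6.4000000 − 13.9600000·(6.4000000 − 3.8000000) / (13.9600000 − (-12.5600000)) = 6.4000000 − (36.2960000)/(26.5200000) = 5.0313725
g(5.0313725) = -1.6852903
r₃ = 5.0313725 − (-1.6852903)·(5.0313725 − 6.4000000) / (-1.6852903 − 13.9600000) = 5.0313725 − (2.3065345)/(-15.6452903) = 5.1787993

5.03137, 5.17880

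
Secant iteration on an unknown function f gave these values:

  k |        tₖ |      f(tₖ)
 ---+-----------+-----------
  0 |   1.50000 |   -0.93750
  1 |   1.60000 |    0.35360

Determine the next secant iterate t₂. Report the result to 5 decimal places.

1.57261

t₂ = 1.60000 − 0.35360·(1.60000 − 1.50000) / (0.35360 − (-0.93750))
   = 1.60000 − (0.0353600)/(1.2911000) = 1.5726125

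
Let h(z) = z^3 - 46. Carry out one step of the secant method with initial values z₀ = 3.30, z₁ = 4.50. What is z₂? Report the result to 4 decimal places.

3.5188

h(3.30) = -10.063000, h(4.50) = 45.125000
z₂ = 4.500000 − 45.125000·(4.500000 − 3.300000) / (45.125000 − (-10.063000)) = 4.500000 − (54.150000)/(55.188000) = 3.518808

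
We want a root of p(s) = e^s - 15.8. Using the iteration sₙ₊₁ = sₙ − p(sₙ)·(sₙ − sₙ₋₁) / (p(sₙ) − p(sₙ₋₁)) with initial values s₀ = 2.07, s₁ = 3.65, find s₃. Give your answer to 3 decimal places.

2.649

p(2.07) = -7.87518, p(3.65) = 22.67467
s₂ = 3.65000 − 22.67467·(3.65000 − 2.07000) / (22.67467 − (-7.87518)) = 3.65000 − (35.82597)/(30.54984) = 2.47729
p(2.47729) = -3.89100
s₃ = 2.47729 − (-3.89100)·(2.47729 − 3.65000) / (-3.89100 − 22.67467) = 2.47729 − (4.56300)/(-26.56567) = 2.64906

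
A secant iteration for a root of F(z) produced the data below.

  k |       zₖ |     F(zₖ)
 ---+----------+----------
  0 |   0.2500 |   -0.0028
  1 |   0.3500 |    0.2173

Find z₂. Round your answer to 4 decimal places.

0.2513

z₂ = 0.3500 − 0.2173·(0.3500 − 0.2500) / (0.2173 − (-0.0028))
   = 0.3500 − (0.021730)/(0.220100) = 0.251272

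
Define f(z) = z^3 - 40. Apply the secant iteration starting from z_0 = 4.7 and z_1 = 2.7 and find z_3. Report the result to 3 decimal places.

3.481

f(4.7) = 63.82300, f(2.7) = -20.31700
z_2 = 2.70000 − (-20.31700)·(2.70000 − 4.70000) / (-20.31700 − 63.82300) = 2.70000 − (40.63400)/(-84.14000) = 3.18293
f(3.18293) = -7.75350
z_3 = 3.18293 − (-7.75350)·(3.18293 − 2.70000) / (-7.75350 − (-20.31700)) = 3.18293 − (-3.74442)/(12.56350) = 3.48097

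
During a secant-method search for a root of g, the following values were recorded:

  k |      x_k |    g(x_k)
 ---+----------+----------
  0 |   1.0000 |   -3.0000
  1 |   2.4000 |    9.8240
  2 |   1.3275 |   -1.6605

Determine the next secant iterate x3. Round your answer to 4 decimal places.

x3 = 1.3275 − (-1.6605)·(1.3275 − 2.4000) / (-1.6605 − 9.8240)
   = 1.3275 − (1.780886)/(-11.484500) = 1.482569

1.4826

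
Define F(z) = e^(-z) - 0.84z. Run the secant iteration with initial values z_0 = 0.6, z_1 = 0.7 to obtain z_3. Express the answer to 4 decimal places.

0.6325

F(0.6) = 0.044812, F(0.7) = -0.091415
z_2 = 0.700000 − (-0.091415)·(0.700000 − 0.600000) / (-0.091415 − 0.044812) = 0.700000 − (-0.009141)/(-0.136226) = 0.632895
F(0.632895) = -0.000580
z_3 = 0.632895 − (-0.000580)·(0.632895 − 0.700000) / (-0.000580 − (-0.091415)) = 0.632895 − (0.000039)/(0.090835) = 0.632467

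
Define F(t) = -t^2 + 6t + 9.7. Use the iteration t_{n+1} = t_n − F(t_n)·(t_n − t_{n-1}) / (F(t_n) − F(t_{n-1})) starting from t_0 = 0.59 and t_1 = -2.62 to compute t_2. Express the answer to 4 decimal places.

F(0.59) = 12.891900, F(-2.62) = -12.884400
t_2 = -2.620000 − (-12.884400)·(-2.620000 − 0.590000) / (-12.884400 − 12.891900) = -2.620000 − (41.358924)/(-25.776300) = -1.015467

-1.0155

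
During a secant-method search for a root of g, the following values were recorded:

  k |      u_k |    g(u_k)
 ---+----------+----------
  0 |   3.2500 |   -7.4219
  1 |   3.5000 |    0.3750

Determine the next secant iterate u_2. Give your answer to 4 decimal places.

u_2 = 3.5000 − 0.3750·(3.5000 − 3.2500) / (0.3750 − (-7.4219))
   = 3.5000 − (0.093750)/(7.796900) = 3.487976

3.4880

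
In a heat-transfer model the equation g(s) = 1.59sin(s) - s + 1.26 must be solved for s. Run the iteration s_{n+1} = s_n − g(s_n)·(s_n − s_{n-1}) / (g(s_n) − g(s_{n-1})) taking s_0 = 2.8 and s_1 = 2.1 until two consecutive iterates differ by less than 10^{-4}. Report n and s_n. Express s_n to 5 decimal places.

n = 5, s_n = 2.36938

g(2.8) = -1.0073688, g(2.1) = 0.5325029
s_2 = 2.1000000 − 0.5325029·(-0.7000000)/(1.5398717) = 2.3420669;  |Δ| = 0.2420669
g(2.3420669) = 0.0580037
s_3 = 2.3420669 − 0.0580037·(0.2420669)/(-0.4744992) = 2.3716577;  |Δ| = 0.0295908
g(2.3716577) = -0.0048769
s_4 = 2.3716577 − (-0.0048769)·(0.0295908)/(-0.0628806) = 2.3693627;  |Δ| = 0.0022950
g(2.3693627) = 0.0000350
s_5 = 2.3693627 − 0.0000350·(-0.0022950)/(0.0049119) = 2.3693791;  |Δ| = 0.0000164
|s_5 − s_4| = 0.0000164 < 10^{-4}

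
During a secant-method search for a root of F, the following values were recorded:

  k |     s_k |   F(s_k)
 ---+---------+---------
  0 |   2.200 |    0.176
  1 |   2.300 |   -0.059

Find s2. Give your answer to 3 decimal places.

s2 = 2.300 − (-0.059)·(2.300 − 2.200) / (-0.059 − 0.176)
   = 2.300 − (-0.00590)/(-0.23500) = 2.27489

2.275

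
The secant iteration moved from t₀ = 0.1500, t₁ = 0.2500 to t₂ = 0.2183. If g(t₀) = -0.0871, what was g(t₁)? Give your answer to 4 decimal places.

0.0404

The secant line through (0.1500, -0.0871) and (0.2500, g(t₁)) crosses zero at t₂ = 0.2183.
So (0.1500, -0.0871), (0.2500, g(t₁)), (0.2183, 0) are collinear:
g(t₁) = -0.0871 · (0.2500 − 0.2183) / (0.1500 − 0.2183) = -0.0871 · (0.031700)/(-0.068300) = 0.040426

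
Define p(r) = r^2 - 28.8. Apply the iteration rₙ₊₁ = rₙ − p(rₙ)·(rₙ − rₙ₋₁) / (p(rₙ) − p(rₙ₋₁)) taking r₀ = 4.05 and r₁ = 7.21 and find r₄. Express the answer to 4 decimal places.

5.3672

p(4.05) = -12.397500, p(7.21) = 23.184100
r₂ = 7.210000 − 23.184100·(7.210000 − 4.050000) / (23.184100 − (-12.397500)) = 7.210000 − (73.261756)/(35.581600) = 5.151021
p(5.151021) = -2.266979
r₃ = 5.151021 − (-2.266979)·(5.151021 − 7.210000) / (-2.266979 − 23.184100) = 5.151021 − (4.667662)/(-25.451079) = 5.334419
p(5.334419) = -0.343977
r₄ = 5.334419 − (-0.343977)·(5.334419 − 5.151021) / (-0.343977 − (-2.266979)) = 5.334419 − (-0.063084)/(1.923003) = 5.367224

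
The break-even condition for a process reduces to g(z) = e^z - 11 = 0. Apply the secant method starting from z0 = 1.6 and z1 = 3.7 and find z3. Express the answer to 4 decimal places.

g(1.6) = -6.046968, g(3.7) = 29.447304
z2 = 3.700000 − 29.447304·(3.700000 − 1.600000) / (29.447304 − (-6.046968)) = 3.700000 − (61.839339)/(35.494272) = 1.957766
g(1.957766) = -3.916517
z3 = 1.957766 − (-3.916517)·(1.957766 − 3.700000) / (-3.916517 − 29.447304) = 1.957766 − (6.823491)/(-33.363822) = 2.162283

2.1623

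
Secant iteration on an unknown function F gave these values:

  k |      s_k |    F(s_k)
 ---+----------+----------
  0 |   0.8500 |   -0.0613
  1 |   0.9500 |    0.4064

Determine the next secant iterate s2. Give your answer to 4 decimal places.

0.8631

s2 = 0.9500 − 0.4064·(0.9500 − 0.8500) / (0.4064 − (-0.0613))
   = 0.9500 − (0.040640)/(0.467700) = 0.863107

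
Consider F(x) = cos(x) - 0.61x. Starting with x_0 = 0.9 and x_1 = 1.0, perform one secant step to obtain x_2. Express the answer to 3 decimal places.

F(0.9) = 0.07261, F(1.0) = -0.06970
x_2 = 1.00000 − (-0.06970)·(1.00000 − 0.90000) / (-0.06970 − 0.07261) = 1.00000 − (-0.00697)/(-0.14231) = 0.95102

0.951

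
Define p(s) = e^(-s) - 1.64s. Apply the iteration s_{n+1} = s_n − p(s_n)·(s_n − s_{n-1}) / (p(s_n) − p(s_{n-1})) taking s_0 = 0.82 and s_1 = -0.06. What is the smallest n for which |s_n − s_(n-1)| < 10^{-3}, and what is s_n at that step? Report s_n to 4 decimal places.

p(0.82) = -0.904368, p(-0.06) = 1.160237
s_2 = -0.060000 − 1.160237·(-0.880000)/(2.064605) = 0.434530;  |Δ| = 0.494530
p(0.434530) = -0.065059
s_3 = 0.434530 − (-0.065059)·(0.494530)/(-1.225296) = 0.408272;  |Δ| = 0.026258
p(0.408272) = -0.004767
s_4 = 0.408272 − (-0.004767)·(-0.026258)/(0.060292) = 0.406195;  |Δ| = 0.002076
p(0.406195) = 0.000019
s_5 = 0.406195 − 0.000019·(-0.002076)/(0.004787) = 0.406204;  |Δ| = 0.000008
|s_5 − s_4| = 0.000008 < 10^{-3}

n = 5, s_n = 0.4062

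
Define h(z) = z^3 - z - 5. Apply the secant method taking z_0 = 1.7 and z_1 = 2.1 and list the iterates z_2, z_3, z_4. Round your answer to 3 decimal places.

1.881, 1.902, 1.904

h(1.7) = -1.78700, h(2.1) = 2.16100
z_2 = 2.10000 − 2.16100·(2.10000 − 1.70000) / (2.16100 − (-1.78700)) = 2.10000 − (0.86440)/(3.94800) = 1.88105
h(1.88105) = -0.22520
z_3 = 1.88105 − (-0.22520)·(1.88105 − 2.10000) / (-0.22520 − 2.16100) = 1.88105 − (0.04931)/(-2.38620) = 1.90172
h(1.90172) = -0.02410
z_4 = 1.90172 − (-0.02410)·(1.90172 − 1.88105) / (-0.02410 − (-0.22520)) = 1.90172 − (-0.00050)/(0.20110) = 1.90419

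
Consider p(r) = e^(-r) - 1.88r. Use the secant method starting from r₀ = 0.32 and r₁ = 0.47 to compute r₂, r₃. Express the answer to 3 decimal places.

p(0.32) = 0.12455, p(0.47) = -0.25860
r₂ = 0.47000 − (-0.25860)·(0.47000 − 0.32000) / (-0.25860 − 0.12455) = 0.47000 − (-0.03879)/(-0.38315) = 0.36876
p(0.36876) = -0.00168
r₃ = 0.36876 − (-0.00168)·(0.36876 − 0.47000) / (-0.00168 − (-0.25860)) = 0.36876 − (0.00017)/(0.25692) = 0.36810

0.369, 0.368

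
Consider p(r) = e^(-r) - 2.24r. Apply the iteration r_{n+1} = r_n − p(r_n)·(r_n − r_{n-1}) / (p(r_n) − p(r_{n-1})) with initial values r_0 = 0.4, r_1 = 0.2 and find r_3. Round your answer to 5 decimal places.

p(0.4) = -0.2256800, p(0.2) = 0.3707308
r_2 = 0.2000000 − 0.3707308·(0.2000000 − 0.4000000) / (0.3707308 − (-0.2256800)) = 0.2000000 − (-0.0741462)/(0.5964107) = 0.3243206
p(0.3243206) = -0.0034598
r_3 = 0.3243206 − (-0.0034598)·(0.3243206 − 0.2000000) / (-0.0034598 − 0.3707308) = 0.3243206 − (-0.0004301)/(-0.3741906) = 0.3231711

0.32317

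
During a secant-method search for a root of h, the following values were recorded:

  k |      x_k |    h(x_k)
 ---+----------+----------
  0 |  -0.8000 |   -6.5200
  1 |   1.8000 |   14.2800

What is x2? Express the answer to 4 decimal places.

0.0150

x2 = 1.8000 − 14.2800·(1.8000 − (-0.8000)) / (14.2800 − (-6.5200))
   = 1.8000 − (37.128000)/(20.800000) = 0.015000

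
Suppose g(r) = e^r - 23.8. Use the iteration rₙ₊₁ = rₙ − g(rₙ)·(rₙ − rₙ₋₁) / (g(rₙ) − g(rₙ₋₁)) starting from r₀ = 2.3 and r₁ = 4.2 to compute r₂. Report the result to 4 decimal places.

g(2.3) = -13.825818, g(4.2) = 42.886331
r₂ = 4.200000 − 42.886331·(4.200000 − 2.300000) / (42.886331 − (-13.825818)) = 4.200000 − (81.484029)/(56.712149) = 2.763200

2.7632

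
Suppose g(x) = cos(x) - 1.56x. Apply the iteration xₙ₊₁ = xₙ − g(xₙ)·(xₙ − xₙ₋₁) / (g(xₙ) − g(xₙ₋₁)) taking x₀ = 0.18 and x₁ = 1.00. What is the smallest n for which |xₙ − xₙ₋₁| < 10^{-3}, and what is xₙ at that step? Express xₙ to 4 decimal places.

g(0.18) = 0.703044, g(1.00) = -1.019698
x₂ = 1.000000 − (-1.019698)·(0.820000)/(-1.722741) = 0.514639;  |Δ| = 0.485361
g(0.514639) = 0.067634
x₃ = 0.514639 − 0.067634·(-0.485361)/(1.087332) = 0.544829;  |Δ| = 0.030191
g(0.544829) = 0.005282
x₄ = 0.544829 − 0.005282·(0.030191)/(-0.062352) = 0.547387;  |Δ| = 0.002558
g(0.547387) = -0.000036
x₅ = 0.547387 − (-0.000036)·(0.002558)/(-0.005318) = 0.547370;  |Δ| = 0.000017
|x₅ − x₄| = 0.000017 < 10^{-3}

n = 5, xₙ = 0.5474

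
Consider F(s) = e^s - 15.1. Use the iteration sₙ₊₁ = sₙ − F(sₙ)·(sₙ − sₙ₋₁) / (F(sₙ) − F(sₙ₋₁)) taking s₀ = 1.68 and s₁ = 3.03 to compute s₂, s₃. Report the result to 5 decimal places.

F(1.68) = -9.7344440, F(3.03) = 5.5972326
s₂ = 3.0300000 − 5.5972326·(3.0300000 − 1.6800000) / (5.5972326 − (-9.7344440)) = 3.0300000 − (7.5562640)/(15.3316766) = 2.5371469
F(2.5371469) = -2.4564535
s₃ = 2.5371469 − (-2.4564535)·(2.5371469 − 3.0300000) / (-2.4564535 − 5.5972326) = 2.5371469 − (1.2106707)/(-8.0536861) = 2.6874720

2.53715, 2.68747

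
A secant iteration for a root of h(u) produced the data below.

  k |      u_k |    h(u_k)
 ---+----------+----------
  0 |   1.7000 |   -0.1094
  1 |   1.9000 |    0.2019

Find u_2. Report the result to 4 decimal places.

u_2 = 1.9000 − 0.2019·(1.9000 − 1.7000) / (0.2019 − (-0.1094))
   = 1.9000 − (0.040380)/(0.311300) = 1.770286

1.7703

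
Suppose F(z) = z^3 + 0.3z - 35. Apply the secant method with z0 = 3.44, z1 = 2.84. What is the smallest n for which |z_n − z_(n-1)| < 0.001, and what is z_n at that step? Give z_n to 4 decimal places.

n = 5, z_n = 3.2405

F(3.44) = 6.739584, F(2.84) = -11.241696
z2 = 2.840000 − (-11.241696)·(-0.600000)/(-17.981280) = 3.215113;  |Δ| = 0.375113
F(3.215113) = -0.800989
z3 = 3.215113 − (-0.800989)·(0.375113)/(10.440707) = 3.243891;  |Δ| = 0.028778
F(3.243891) = 0.108084
z4 = 3.243891 − 0.108084·(0.028778)/(0.909072) = 3.240470;  |Δ| = 0.003422
F(3.240470) = -0.000842
z5 = 3.240470 − (-0.000842)·(-0.003422)/(-0.108925) = 3.240496;  |Δ| = 0.000026
|z5 − z4| = 0.000026 < 0.001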